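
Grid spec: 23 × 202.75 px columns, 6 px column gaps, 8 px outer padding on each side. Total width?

4811.25 px

Adding margins, columns and gutters: 16 + 4663.25 + 132 = 4811.25 px.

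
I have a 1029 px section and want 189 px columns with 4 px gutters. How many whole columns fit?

5 columns: 5·189 + 4·4 = 961 px ≤ 1029.
6 columns: 1154 px > 1029. So 5.

5 columns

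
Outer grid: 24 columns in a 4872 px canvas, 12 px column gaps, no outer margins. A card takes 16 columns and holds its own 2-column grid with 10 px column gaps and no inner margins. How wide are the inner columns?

24 columns + 23 column gaps: 24c + 23·12 = 4872.
24c = 4872 − 276 = 4596, so c = 191.5 px.
16-column span = 16·191.5 + 15·12 = 3244 px.
3244 − 1·10 = 3234; ÷2 gives d = 1617 px.

1617 px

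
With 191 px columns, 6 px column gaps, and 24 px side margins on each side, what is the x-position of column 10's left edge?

Column 10 starts at margin + 9·(column + gutter) = 24 + 9·197 = 1797 px.

1797 px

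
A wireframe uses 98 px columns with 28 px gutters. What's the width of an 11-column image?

1358 px

11-column span = 11·98 + 10·28 = 1358 px.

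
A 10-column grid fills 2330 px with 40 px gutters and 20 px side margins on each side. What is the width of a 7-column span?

Subtract both margins: 2330 − 2·20 = 2290 px.
10 columns + 9 gutters: 10c + 9·40 = 2290.
10c = 2290 − 360 = 1930, so c = 193 px.
7-column span = 7·193 + 6·40 = 1591 px.

1591 px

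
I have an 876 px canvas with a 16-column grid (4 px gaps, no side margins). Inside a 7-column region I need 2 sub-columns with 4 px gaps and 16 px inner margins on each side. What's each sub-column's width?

172.5 px

876 − 15·4 = 816; ÷16 gives c = 51 px.
7 columns plus 6 gaps: 357 + 24 = 381 px.
Inner content = 381 − 2·16 = 349 px.
Subtracting 1 gap of 4 leaves 345 for 2 columns, so d = 172.5 px.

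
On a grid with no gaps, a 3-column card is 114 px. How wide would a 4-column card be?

With no gaps, each column is 114/3 = 38 px.
4-column span = 4·38 = 152 px.

152 px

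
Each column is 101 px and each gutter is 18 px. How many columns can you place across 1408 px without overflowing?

11 columns: 11·101 + 10·18 = 1291 px ≤ 1408.
12 columns: 1410 px > 1408. So 11.

11 columns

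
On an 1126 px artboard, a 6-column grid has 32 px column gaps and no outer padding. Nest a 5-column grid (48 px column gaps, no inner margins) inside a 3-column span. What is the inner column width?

71 px

1126 − 5·32 = 966; ÷6 gives c = 161 px.
3 columns plus 2 column gaps: 483 + 64 = 547 px.
Subtracting 4 column gaps of 48 leaves 355 for 5 columns, so d = 71 px.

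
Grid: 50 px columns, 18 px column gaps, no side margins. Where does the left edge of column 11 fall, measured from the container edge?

Each column+gutter stride is 68 px; with no margin, 10 of them is 680 px.

680 px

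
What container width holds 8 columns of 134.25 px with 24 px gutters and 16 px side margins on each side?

Total width: 2·16 + 8·134.25 + 7·24 = 1274 px.

1274 px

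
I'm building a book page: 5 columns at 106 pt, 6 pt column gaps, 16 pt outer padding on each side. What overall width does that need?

586 pt

Container = 2·16 + 5·106 + 4·6 = 32 + 530 + 24 = 586 pt.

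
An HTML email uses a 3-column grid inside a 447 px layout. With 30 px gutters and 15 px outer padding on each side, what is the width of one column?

119 px

Subtract both margins: 447 − 2·15 = 417 px.
Subtracting 2 gutters of 30 leaves 357 for 3 columns, so c = 119 px.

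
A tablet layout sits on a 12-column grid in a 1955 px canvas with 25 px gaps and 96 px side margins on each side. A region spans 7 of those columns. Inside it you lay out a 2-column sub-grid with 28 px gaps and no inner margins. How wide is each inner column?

495 px

Take off 192 px of margins, leaving 1763 px.
12 columns + 11 gaps: 12c + 11·25 = 1763.
12c = 1763 − 275 = 1488, so c = 124 px.
7-column span = 7·124 + 6·25 = 1018 px.
Subtracting 1 gap of 28 leaves 990 for 2 columns, so d = 495 px.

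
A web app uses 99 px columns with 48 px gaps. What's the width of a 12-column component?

1716 px

Span of 12: 12·99 + 11·48 = 1188 + 528 = 1716 px.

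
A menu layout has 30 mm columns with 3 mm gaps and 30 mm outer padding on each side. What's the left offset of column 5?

Before column 5: the margin + 4 columns + 4 gaps.
Offset = 30 + 4·(30 + 3) = 30 + 132 = 162 mm.

162 mm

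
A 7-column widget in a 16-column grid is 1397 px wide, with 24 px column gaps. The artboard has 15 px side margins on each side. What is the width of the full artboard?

7c + 6·24 = 1397 → 7c = 1253 → c = 179 px.
Adding margins, columns and gutters: 30 + 2864 + 360 = 3254 px.

3254 px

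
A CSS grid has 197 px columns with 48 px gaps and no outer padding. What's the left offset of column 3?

490 px

No margin, so column 3 starts at 2·(column + gutter) = 2·245 = 490 px.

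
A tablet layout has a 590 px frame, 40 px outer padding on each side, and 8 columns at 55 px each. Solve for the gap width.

Content width = 590 − 2·40 = 510 px.
Columns use 440 px, leaving 70 px across 7 gaps = 10 px each.

10 px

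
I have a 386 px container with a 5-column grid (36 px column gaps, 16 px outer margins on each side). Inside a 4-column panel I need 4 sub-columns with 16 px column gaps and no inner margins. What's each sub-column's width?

Subtract both margins: 386 − 2·16 = 354 px.
5c + 4·36 = 354 → 5c = 210 → c = 42 px.
4-column span = 4·42 + 3·36 = 276 px.
4 columns + 3 column gaps: 4d + 3·16 = 276.
4d = 276 − 48 = 228, so d = 57 px.

57 px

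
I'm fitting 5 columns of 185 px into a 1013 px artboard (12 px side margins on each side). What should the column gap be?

16 px

Subtract both margins: 1013 − 2·12 = 989 px.
5·185 + 4g = 989 → 4g = 64 → g = 16 px.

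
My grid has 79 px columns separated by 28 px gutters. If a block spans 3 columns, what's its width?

293 px

3-column span = 3·79 + 2·28 = 293 px.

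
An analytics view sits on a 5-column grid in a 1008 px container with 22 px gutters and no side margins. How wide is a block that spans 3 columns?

596 px

5 columns + 4 gutters: 5c + 4·22 = 1008.
5c = 1008 − 88 = 920, so c = 184 px.
3-column span = 3·184 + 2·22 = 596 px.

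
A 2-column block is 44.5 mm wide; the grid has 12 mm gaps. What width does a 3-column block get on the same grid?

2 columns + 1 gap: 2c + 1·12 = 44.5.
2c = 44.5 − 12 = 32.5, so c = 16.25 mm.
Span of 3: 3·16.25 + 2·12 = 48.75 + 24 = 72.75 mm.

72.75 mm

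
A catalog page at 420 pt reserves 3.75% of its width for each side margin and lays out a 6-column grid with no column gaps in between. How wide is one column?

Each margin = 3.75% of 420 = 15.75 pt; content = 420 − 2·15.75 = 388.5 pt.
6c = 388.5 → c = 64.75 pt.

64.75 pt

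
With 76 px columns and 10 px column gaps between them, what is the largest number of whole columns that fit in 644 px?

Each extra column adds 76 + 10 = 86 px.
(644 + 10) / 86 = 7.60, so 7 columns fit.

7 columns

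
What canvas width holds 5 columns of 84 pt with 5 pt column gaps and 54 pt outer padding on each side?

548 pt

Total width: 2·54 + 5·84 + 4·5 = 548 pt.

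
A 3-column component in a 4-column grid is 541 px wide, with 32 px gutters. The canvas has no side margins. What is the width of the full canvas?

732 px

3 columns + 2 gutters: 3c + 2·32 = 541.
3c = 541 − 64 = 477, so c = 159 px.
Total width: 4·159 + 3·32 = 732 px.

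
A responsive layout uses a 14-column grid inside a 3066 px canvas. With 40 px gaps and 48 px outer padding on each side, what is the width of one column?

175 px

Inside the margins: 3066 − 96 = 2970 px.
2970 − 13·40 = 2450; ÷14 gives c = 175 px.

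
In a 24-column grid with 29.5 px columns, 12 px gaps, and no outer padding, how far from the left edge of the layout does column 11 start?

415 px

No margin, so column 11 starts at 10·(column + gutter) = 10·41.5 = 415 px.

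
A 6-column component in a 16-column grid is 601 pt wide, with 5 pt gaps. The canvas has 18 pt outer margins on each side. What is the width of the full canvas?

Subtracting 5 gaps of 5 leaves 576 for 6 columns, so c = 96 pt.
Total width: 2·18 + 16·96 + 15·5 = 1647 pt.

1647 pt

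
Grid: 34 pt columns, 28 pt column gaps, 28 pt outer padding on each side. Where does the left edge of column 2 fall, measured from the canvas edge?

90 pt

Column 2 starts at margin + 1·(column + gutter) = 28 + 1·62 = 90 pt.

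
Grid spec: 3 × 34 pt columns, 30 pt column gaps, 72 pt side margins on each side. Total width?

306 pt

Total width: 2·72 + 3·34 + 2·30 = 306 pt.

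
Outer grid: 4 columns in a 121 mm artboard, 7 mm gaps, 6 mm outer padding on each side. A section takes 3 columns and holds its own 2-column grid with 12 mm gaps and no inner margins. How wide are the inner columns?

Outer content = 121 − 2·6 = 109 mm.
109 − 3·7 = 88; ÷4 gives c = 22 mm.
3 columns plus 2 gaps: 66 + 14 = 80 mm.
80 − 1·12 = 68; ÷2 gives d = 34 mm.

34 mm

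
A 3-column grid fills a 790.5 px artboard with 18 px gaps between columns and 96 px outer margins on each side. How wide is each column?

Take off 192 px of margins, leaving 598.5 px.
598.5 − 2·18 = 562.5; ÷3 gives c = 187.5 px.

187.5 px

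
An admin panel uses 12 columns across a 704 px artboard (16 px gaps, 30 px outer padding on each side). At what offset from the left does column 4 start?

195 px

Subtract both margins: 704 − 2·30 = 644 px.
12 columns + 11 gaps: 12c + 11·16 = 644.
12c = 644 − 176 = 468, so c = 39 px.
Before column 4: the margin + 3 columns + 3 gaps.
Offset = 30 + 3·(39 + 16) = 30 + 165 = 195 px.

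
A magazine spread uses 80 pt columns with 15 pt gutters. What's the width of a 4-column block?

4-column span = 4·80 + 3·15 = 365 pt.

365 pt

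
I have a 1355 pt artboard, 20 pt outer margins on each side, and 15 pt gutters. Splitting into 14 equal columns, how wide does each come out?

80 pt

Inside the margins: 1355 − 40 = 1315 pt.
1315 − 13·15 = 1120; ÷14 gives c = 80 pt.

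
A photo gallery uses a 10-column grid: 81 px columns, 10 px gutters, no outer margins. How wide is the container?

Summing: 810 + 90 = 900 px.

900 px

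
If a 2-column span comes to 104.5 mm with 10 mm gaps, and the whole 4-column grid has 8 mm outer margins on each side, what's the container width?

235 mm

2 columns + 1 gap: 2c + 1·10 = 104.5.
2c = 104.5 − 10 = 94.5, so c = 47.25 mm.
Container = 2·8 + 4·47.25 + 3·10 = 16 + 189 + 30 = 235 mm.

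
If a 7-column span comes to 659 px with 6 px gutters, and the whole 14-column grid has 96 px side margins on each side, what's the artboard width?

7 columns + 6 gutters: 7c + 6·6 = 659.
7c = 659 − 36 = 623, so c = 89 px.
Total width: 2·96 + 14·89 + 13·6 = 1516 px.

1516 px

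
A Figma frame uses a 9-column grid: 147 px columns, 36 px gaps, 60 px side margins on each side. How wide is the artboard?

Artboard = 2·60 + 9·147 + 8·36 = 120 + 1323 + 288 = 1731 px.

1731 px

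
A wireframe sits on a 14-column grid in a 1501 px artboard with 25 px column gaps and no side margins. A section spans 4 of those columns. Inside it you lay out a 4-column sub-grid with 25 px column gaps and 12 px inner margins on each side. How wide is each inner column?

14c + 13·25 = 1501 → 14c = 1176 → c = 84 px.
4 columns plus 3 column gaps: 336 + 75 = 411 px.
Inner content = 411 − 2·12 = 387 px.
4d + 3·25 = 387 → 4d = 312 → d = 78 px.

78 px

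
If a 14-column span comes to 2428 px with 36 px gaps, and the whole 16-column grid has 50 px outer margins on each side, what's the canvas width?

14c + 13·36 = 2428 → 14c = 1960 → c = 140 px.
Canvas = 2·50 + 16·140 + 15·36 = 100 + 2240 + 540 = 2880 px.

2880 px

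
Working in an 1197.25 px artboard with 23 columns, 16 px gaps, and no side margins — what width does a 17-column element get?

880.75 px

Subtracting 22 gaps of 16 leaves 845.25 for 23 columns, so c = 36.75 px.
17 columns plus 16 gaps: 624.75 + 256 = 880.75 px.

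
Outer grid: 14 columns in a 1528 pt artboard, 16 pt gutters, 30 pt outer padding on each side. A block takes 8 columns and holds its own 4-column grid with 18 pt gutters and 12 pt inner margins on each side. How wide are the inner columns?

Take off 60 pt of margins, leaving 1468 pt.
14 columns + 13 gutters: 14c + 13·16 = 1468.
14c = 1468 − 208 = 1260, so c = 90 pt.
8-column span = 8·90 + 7·16 = 832 pt.
Inner content = 832 − 2·12 = 808 pt.
808 − 3·18 = 754; ÷4 gives d = 188.5 pt.

188.5 pt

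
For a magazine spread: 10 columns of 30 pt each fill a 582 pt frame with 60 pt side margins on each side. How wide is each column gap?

Content width = 582 − 2·60 = 462 pt.
10·30 + 9g = 462 → 9g = 162 → g = 18 pt.

18 pt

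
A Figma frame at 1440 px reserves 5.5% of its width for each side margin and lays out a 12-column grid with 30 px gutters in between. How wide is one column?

Each margin = 5.5% of 1440 = 79.2 px; content = 1440 − 2·79.2 = 1281.6 px.
12 columns + 11 gutters: 12c + 11·30 = 1281.6.
12c = 1281.6 − 330 = 951.6, so c = 79.3 px.

79.3 px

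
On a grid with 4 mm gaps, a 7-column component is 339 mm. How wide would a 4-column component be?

7c + 6·4 = 339 → 7c = 315 → c = 45 mm.
4 columns plus 3 gaps: 180 + 12 = 192 mm.

192 mm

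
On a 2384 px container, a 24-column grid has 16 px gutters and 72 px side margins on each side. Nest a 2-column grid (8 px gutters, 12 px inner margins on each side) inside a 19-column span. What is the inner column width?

869 px

Subtract both margins: 2384 − 2·72 = 2240 px.
24c + 23·16 = 2240 → 24c = 1872 → c = 78 px.
19-column span = 19·78 + 18·16 = 1770 px.
Inner content = 1770 − 2·12 = 1746 px.
2 columns + 1 gutter: 2d + 1·8 = 1746.
2d = 1746 − 8 = 1738, so d = 869 px.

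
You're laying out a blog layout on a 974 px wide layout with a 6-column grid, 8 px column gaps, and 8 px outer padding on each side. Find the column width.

153 px

Content width = 974 − 2·8 = 958 px.
958 − 5·8 = 918; ÷6 gives c = 153 px.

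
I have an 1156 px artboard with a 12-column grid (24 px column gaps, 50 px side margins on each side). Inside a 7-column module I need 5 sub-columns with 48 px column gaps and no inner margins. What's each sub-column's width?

Take off 100 px of margins, leaving 1056 px.
1056 − 11·24 = 792; ÷12 gives c = 66 px.
Span of 7: 7·66 + 6·24 = 462 + 144 = 606 px.
5 columns + 4 column gaps: 5d + 4·48 = 606.
5d = 606 − 192 = 414, so d = 82.8 px.

82.8 px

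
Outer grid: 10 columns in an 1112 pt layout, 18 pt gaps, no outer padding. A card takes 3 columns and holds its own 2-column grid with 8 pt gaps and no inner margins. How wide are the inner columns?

1112 − 9·18 = 950; ÷10 gives c = 95 pt.
3 columns plus 2 gaps: 285 + 36 = 321 pt.
2 columns + 1 gap: 2d + 1·8 = 321.
2d = 321 − 8 = 313, so d = 156.5 pt.

156.5 pt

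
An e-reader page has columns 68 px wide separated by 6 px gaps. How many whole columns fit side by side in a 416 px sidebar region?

k columns need k·68 + (k−1)·6 = k·74 − 6.
k·74 − 6 ≤ 416 → k ≤ 422 / 74 ≈ 5.70, so k = 5.

5 columns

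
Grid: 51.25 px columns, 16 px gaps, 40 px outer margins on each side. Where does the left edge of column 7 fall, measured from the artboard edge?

443.5 px

Before column 7: the margin + 6 columns + 6 gaps.
Offset = 40 + 6·(51.25 + 16) = 40 + 403.5 = 443.5 px.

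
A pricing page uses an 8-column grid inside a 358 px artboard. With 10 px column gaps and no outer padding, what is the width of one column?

8 columns + 7 column gaps: 8c + 7·10 = 358.
8c = 358 − 70 = 288, so c = 36 px.

36 px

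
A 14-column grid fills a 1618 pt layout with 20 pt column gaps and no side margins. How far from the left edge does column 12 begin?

14 columns + 13 column gaps: 14c + 13·20 = 1618.
14c = 1618 − 260 = 1358, so c = 97 pt.
Before column 12: 11 columns + 11 column gaps.
Offset = 11·(97 + 20) = 11·117 = 1287 pt.

1287 pt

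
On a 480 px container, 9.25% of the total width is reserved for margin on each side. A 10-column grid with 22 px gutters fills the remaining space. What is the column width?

19.32 px

Margins: 9.25% × 480 = 44.4 px each, so content = 480 − 88.8 = 391.2 px.
Subtracting 9 gutters of 22 leaves 193.2 for 10 columns, so c = 19.32 px.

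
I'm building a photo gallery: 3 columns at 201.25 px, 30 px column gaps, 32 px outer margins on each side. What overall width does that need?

Total width: 2·32 + 3·201.25 + 2·30 = 727.75 px.

727.75 px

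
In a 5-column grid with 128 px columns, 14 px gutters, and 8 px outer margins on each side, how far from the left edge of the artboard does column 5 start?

Each column+gutter stride is 142 px; 4 of them past the 8 px margin is 8 + 568 = 576 px.

576 px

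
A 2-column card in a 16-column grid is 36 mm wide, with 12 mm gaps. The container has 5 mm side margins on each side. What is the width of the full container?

382 mm

2 columns + 1 gap: 2c + 1·12 = 36.
2c = 36 − 12 = 24, so c = 12 mm.
Adding margins, columns and gutters: 10 + 192 + 180 = 382 mm.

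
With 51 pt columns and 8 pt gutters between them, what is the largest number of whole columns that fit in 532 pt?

9 columns: 9·51 + 8·8 = 523 pt ≤ 532.
10 columns: 582 pt > 532. So 9.

9 columns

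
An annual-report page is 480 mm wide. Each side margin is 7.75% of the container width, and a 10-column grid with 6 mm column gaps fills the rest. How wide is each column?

Margins: 7.75% × 480 = 37.2 mm each, so content = 480 − 74.4 = 405.6 mm.
10 columns + 9 column gaps: 10c + 9·6 = 405.6.
10c = 405.6 − 54 = 351.6, so c = 35.16 mm.

35.16 mm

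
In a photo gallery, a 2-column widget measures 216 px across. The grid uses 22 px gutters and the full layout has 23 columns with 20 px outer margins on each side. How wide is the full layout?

2755 px

Subtracting 1 gutter of 22 leaves 194 for 2 columns, so c = 97 px.
Adding margins, columns and gutters: 40 + 2231 + 484 = 2755 px.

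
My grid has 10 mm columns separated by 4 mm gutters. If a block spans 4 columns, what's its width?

4-column span = 4·10 + 3·4 = 52 mm.

52 mm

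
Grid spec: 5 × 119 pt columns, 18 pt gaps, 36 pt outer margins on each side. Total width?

739 pt

Total width: 2·36 + 5·119 + 4·18 = 739 pt.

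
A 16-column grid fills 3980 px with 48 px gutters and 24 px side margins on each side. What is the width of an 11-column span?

Content width = 3980 − 2·24 = 3932 px.
3932 − 15·48 = 3212; ÷16 gives c = 200.75 px.
11 columns plus 10 gutters: 2208.25 + 480 = 2688.25 px.

2688.25 px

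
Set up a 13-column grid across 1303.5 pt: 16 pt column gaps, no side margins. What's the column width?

1303.5 − 12·16 = 1111.5; ÷13 gives c = 85.5 pt.

85.5 pt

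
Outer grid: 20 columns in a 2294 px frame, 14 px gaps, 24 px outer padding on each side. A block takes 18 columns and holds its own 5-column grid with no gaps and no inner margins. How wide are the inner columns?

404 px

Take off 48 px of margins, leaving 2246 px.
20 columns + 19 gaps: 20c + 19·14 = 2246.
20c = 2246 − 266 = 1980, so c = 99 px.
18-column span = 18·99 + 17·14 = 2020 px.
2020 / 5 = 404 px per column.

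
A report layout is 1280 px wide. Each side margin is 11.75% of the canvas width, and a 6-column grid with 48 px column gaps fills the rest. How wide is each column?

Each margin = 11.75% of 1280 = 150.4 px; content = 1280 − 2·150.4 = 979.2 px.
6 columns + 5 column gaps: 6c + 5·48 = 979.2.
6c = 979.2 − 240 = 739.2, so c = 123.2 px.

123.2 px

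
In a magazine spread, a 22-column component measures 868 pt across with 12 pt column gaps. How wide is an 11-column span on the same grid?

Subtracting 21 column gaps of 12 leaves 616 for 22 columns, so c = 28 pt.
Span of 11: 11·28 + 10·12 = 308 + 120 = 428 pt.

428 pt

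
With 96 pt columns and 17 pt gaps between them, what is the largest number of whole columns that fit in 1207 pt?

10 columns: 10·96 + 9·17 = 1113 pt ≤ 1207.
11 columns: 1226 pt > 1207. So 10.

10 columns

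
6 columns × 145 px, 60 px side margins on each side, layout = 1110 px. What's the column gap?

24 px

Inside the margins: 1110 − 120 = 990 px.
6·145 + 5g = 990 → 5g = 120 → g = 24 px.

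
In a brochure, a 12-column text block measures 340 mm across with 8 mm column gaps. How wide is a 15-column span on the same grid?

12 columns + 11 column gaps: 12c + 11·8 = 340.
12c = 340 − 88 = 252, so c = 21 mm.
Span of 15: 15·21 + 14·8 = 315 + 112 = 427 mm.

427 mm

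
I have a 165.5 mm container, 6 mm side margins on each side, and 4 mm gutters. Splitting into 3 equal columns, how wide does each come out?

Content width = 165.5 − 2·6 = 153.5 mm.
3 columns + 2 gutters: 3c + 2·4 = 153.5.
3c = 153.5 − 8 = 145.5, so c = 48.5 mm.

48.5 mm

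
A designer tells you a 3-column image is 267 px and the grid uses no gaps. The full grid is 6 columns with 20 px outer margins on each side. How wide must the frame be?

574 px

267 / 3 = 89 px per column.
Frame = 2·20 + 6·89 = 40 + 534 = 574 px.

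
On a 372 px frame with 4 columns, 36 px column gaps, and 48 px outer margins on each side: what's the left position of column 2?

126 px

Content = 372 − 2·48 = 276 px.
276 − 3·36 = 168; ÷4 gives c = 42 px.
Before column 2: the margin + 1 column + 1 column gap.
Offset = 48 + 1·(42 + 36) = 48 + 78 = 126 px.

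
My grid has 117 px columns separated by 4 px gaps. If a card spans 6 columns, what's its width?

722 px

6 columns plus 5 gaps: 702 + 20 = 722 px.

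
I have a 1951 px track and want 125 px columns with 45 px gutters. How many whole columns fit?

k columns need k·125 + (k−1)·45 = k·170 − 45.
k·170 − 45 ≤ 1951 → k ≤ 1996 / 170 ≈ 11.74, so k = 11.

11 columns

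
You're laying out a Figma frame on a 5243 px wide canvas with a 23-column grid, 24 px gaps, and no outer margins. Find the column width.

205 px

23c + 22·24 = 5243 → 23c = 4715 → c = 205 px.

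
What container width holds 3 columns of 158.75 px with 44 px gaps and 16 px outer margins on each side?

Adding margins, columns and gutters: 32 + 476.25 + 88 = 596.25 px.

596.25 px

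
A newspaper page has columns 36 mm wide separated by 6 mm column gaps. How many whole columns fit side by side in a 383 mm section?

9 columns: 9·36 + 8·6 = 372 mm ≤ 383.
10 columns: 414 mm > 383. So 9.

9 columns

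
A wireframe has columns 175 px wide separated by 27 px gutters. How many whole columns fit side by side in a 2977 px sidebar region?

14 columns

Each extra column adds 175 + 27 = 202 px.
(2977 + 27) / 202 = 14.87, so 14 columns fit.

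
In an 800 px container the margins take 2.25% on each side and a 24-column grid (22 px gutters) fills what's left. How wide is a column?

10.75 px

Each margin = 2.25% of 800 = 18 px; content = 800 − 2·18 = 764 px.
764 − 23·22 = 258; ÷24 gives c = 10.75 px.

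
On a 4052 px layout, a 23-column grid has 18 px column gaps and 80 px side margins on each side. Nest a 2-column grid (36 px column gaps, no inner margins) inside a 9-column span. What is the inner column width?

738 px

Inside the margins: 4052 − 160 = 3892 px.
23c + 22·18 = 3892 → 23c = 3496 → c = 152 px.
Span of 9: 9·152 + 8·18 = 1368 + 144 = 1512 px.
1512 − 1·36 = 1476; ÷2 gives d = 738 px.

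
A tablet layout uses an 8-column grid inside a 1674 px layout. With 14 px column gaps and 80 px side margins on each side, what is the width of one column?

177 px

Inside the margins: 1674 − 160 = 1514 px.
Subtracting 7 column gaps of 14 leaves 1416 for 8 columns, so c = 177 px.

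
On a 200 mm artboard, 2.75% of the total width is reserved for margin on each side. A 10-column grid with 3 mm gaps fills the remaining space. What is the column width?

16.2 mm

Each margin = 2.75% of 200 = 5.5 mm; content = 200 − 2·5.5 = 189 mm.
189 − 9·3 = 162; ÷10 gives c = 16.2 mm.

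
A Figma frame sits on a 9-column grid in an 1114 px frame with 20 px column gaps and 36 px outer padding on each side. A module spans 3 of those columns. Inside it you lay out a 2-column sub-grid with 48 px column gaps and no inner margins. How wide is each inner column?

143 px

Take off 72 px of margins, leaving 1042 px.
Subtracting 8 column gaps of 20 leaves 882 for 9 columns, so c = 98 px.
3 columns plus 2 column gaps: 294 + 40 = 334 px.
2 columns + 1 column gap: 2d + 1·48 = 334.
2d = 334 − 48 = 286, so d = 143 px.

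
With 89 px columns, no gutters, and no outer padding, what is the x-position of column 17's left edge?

1424 px

Each column+gutter stride is 89 px; with no margin, 16 of them is 1424 px.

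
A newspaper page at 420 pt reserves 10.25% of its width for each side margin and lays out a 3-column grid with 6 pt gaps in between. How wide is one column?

107.3 pt

Each margin = 10.25% of 420 = 43.05 pt; content = 420 − 2·43.05 = 333.9 pt.
3c + 2·6 = 333.9 → 3c = 321.9 → c = 107.3 pt.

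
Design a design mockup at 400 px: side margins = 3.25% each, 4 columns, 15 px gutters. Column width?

Each margin = 3.25% of 400 = 13 px; content = 400 − 2·13 = 374 px.
Subtracting 3 gutters of 15 leaves 329 for 4 columns, so c = 82.25 px.

82.25 px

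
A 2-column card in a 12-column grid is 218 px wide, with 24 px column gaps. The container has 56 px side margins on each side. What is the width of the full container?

1540 px

218 − 1·24 = 194; ÷2 gives c = 97 px.
Total width: 2·56 + 12·97 + 11·24 = 1540 px.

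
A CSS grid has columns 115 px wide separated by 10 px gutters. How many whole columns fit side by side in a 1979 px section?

15 columns

k columns need k·115 + (k−1)·10 = k·125 − 10.
k·125 − 10 ≤ 1979 → k ≤ 1989 / 125 ≈ 15.91, so k = 15.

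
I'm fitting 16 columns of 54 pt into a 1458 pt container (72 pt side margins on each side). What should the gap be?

30 pt

Take off 144 pt of margins, leaving 1314 pt.
Columns use 864 pt, leaving 450 pt across 15 gaps = 30 pt each.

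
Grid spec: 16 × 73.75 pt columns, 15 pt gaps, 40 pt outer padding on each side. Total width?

1485 pt

Artboard = 2·40 + 16·73.75 + 15·15 = 80 + 1180 + 225 = 1485 pt.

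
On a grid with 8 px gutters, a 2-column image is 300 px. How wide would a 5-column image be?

Subtracting 1 gutter of 8 leaves 292 for 2 columns, so c = 146 px.
5-column span = 5·146 + 4·8 = 762 px.

762 px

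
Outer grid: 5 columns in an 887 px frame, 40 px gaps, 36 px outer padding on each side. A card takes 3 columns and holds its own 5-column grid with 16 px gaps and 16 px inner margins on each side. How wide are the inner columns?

Inside the margins: 887 − 72 = 815 px.
815 − 4·40 = 655; ÷5 gives c = 131 px.
Span of 3: 3·131 + 2·40 = 393 + 80 = 473 px.
Inner content = 473 − 2·16 = 441 px.
5d + 4·16 = 441 → 5d = 377 → d = 75.4 px.

75.4 px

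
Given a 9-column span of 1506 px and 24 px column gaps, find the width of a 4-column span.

656 px

9 columns + 8 column gaps: 9c + 8·24 = 1506.
9c = 1506 − 192 = 1314, so c = 146 px.
Span of 4: 4·146 + 3·24 = 584 + 72 = 656 px.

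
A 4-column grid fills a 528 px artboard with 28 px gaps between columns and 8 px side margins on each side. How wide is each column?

107 px

Subtract both margins: 528 − 2·8 = 512 px.
4 columns + 3 gaps: 4c + 3·28 = 512.
4c = 512 − 84 = 428, so c = 107 px.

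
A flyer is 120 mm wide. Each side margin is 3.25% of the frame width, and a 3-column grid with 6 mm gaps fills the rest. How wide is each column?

33.4 mm

Each margin = 3.25% of 120 = 3.9 mm; content = 120 − 2·3.9 = 112.2 mm.
Subtracting 2 gaps of 6 leaves 100.2 for 3 columns, so c = 33.4 mm.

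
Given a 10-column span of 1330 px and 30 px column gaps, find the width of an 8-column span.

1058 px

10c + 9·30 = 1330 → 10c = 1060 → c = 106 px.
8-column span = 8·106 + 7·30 = 1058 px.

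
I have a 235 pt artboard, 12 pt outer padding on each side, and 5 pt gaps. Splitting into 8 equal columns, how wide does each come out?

22 pt

Take off 24 pt of margins, leaving 211 pt.
8c + 7·5 = 211 → 8c = 176 → c = 22 pt.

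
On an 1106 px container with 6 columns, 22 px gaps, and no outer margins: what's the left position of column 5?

1106 − 5·22 = 996; ÷6 gives c = 166 px.
Each column+gutter stride is 188 px; with no margin, 4 of them is 752 px.

752 px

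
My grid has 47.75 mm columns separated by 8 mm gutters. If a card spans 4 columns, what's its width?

Span of 4: 4·47.75 + 3·8 = 191 + 24 = 215 mm.

215 mm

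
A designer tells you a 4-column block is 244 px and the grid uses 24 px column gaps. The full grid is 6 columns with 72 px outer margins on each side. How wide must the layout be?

522 px

4c + 3·24 = 244 → 4c = 172 → c = 43 px.
Layout = 2·72 + 6·43 + 5·24 = 144 + 258 + 120 = 522 px.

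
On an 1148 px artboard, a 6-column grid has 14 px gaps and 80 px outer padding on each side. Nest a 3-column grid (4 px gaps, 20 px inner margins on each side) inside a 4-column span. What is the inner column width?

202 px

Subtract both margins: 1148 − 2·80 = 988 px.
6 columns + 5 gaps: 6c + 5·14 = 988.
6c = 988 − 70 = 918, so c = 153 px.
4 columns plus 3 gaps: 612 + 42 = 654 px.
Inner content = 654 − 2·20 = 614 px.
3d + 2·4 = 614 → 3d = 606 → d = 202 px.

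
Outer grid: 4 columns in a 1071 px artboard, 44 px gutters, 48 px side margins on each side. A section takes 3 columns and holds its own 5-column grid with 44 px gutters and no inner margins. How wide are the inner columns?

Inside the margins: 1071 − 96 = 975 px.
975 − 3·44 = 843; ÷4 gives c = 210.75 px.
Span of 3: 3·210.75 + 2·44 = 632.25 + 88 = 720.25 px.
5 columns + 4 gutters: 5d + 4·44 = 720.25.
5d = 720.25 − 176 = 544.25, so d = 108.85 px.

108.85 px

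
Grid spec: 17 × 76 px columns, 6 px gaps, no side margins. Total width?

Summing: 1292 + 96 = 1388 px.

1388 px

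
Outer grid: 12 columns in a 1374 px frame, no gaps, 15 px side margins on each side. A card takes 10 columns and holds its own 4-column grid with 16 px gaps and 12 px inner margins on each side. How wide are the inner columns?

Inside the margins: 1374 − 30 = 1344 px.
With no gaps, each column is 1344/12 = 112 px.
With no gaps, 10 columns span 10·112 = 1120 px.
Inner content = 1120 − 2·12 = 1096 px.
Subtracting 3 gaps of 16 leaves 1048 for 4 columns, so d = 262 px.

262 px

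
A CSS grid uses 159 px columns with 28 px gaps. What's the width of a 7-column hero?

Span of 7: 7·159 + 6·28 = 1113 + 168 = 1281 px.

1281 px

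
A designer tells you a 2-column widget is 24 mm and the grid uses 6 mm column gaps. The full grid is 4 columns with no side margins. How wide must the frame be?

54 mm

24 − 1·6 = 18; ÷2 gives c = 9 mm.
Summing: 36 + 18 = 54 mm.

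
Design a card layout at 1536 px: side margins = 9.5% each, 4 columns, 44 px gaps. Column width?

Each margin = 9.5% of 1536 = 145.92 px; content = 1536 − 2·145.92 = 1244.16 px.
4c + 3·44 = 1244.16 → 4c = 1112.16 → c = 278.04 px.

278.04 px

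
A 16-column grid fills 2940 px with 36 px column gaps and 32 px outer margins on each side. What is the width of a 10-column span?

Subtract both margins: 2940 − 2·32 = 2876 px.
16 columns + 15 column gaps: 16c + 15·36 = 2876.
16c = 2876 − 540 = 2336, so c = 146 px.
10 columns plus 9 column gaps: 1460 + 324 = 1784 px.

1784 px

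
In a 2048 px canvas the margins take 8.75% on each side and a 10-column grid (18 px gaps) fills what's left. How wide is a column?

152.76 px

2048 × (1 − 2·8.75%) = 2048 × 82.5% = 1689.6 px for the columns.
10c + 9·18 = 1689.6 → 10c = 1527.6 → c = 152.76 px.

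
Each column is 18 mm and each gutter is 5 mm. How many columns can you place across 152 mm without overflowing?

6 columns: 6·18 + 5·5 = 133 mm ≤ 152.
7 columns: 156 mm > 152. So 6.

6 columns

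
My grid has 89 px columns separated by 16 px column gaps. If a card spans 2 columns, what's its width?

2 columns plus 1 column gap: 178 + 16 = 194 px.

194 px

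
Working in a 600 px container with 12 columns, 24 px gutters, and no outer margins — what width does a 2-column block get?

80 px

12c + 11·24 = 600 → 12c = 336 → c = 28 px.
Span of 2: 2·28 + 1·24 = 56 + 24 = 80 px.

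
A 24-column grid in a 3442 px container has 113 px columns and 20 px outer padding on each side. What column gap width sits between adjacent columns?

30 px

Content width = 3442 − 2·20 = 3402 px.
24 columns take 24·113 = 2712 px; remaining 690 splits into 23 column gaps.
g = 690 / 23 = 30 px.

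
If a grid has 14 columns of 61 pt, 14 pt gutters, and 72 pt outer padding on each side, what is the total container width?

1180 pt

Adding margins, columns and gutters: 144 + 854 + 182 = 1180 pt.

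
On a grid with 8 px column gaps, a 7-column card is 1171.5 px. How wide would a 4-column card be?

666 px

1171.5 − 6·8 = 1123.5; ÷7 gives c = 160.5 px.
Span of 4: 4·160.5 + 3·8 = 642 + 24 = 666 px.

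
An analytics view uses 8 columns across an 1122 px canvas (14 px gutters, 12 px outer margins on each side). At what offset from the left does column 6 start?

Content = 1122 − 2·12 = 1098 px.
Subtracting 7 gutters of 14 leaves 1000 for 8 columns, so c = 125 px.
Each column+gutter stride is 139 px; 5 of them past the 12 px margin is 12 + 695 = 707 px.

707 px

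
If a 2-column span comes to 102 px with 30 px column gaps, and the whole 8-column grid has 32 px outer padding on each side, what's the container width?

562 px

2c + 1·30 = 102 → 2c = 72 → c = 36 px.
Adding margins, columns and gutters: 64 + 288 + 210 = 562 px.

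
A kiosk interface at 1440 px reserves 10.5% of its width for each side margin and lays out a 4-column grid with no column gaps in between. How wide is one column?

1440 × (1 − 2·10.5%) = 1440 × 79% = 1137.6 px for the columns.
With no column gaps, each column is 1137.6/4 = 284.4 px.

284.4 px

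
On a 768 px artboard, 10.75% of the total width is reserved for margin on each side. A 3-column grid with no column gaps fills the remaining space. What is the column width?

200.96 px

Margins: 10.75% × 768 = 82.56 px each, so content = 768 − 165.12 = 602.88 px.
3c = 602.88 → c = 200.96 px.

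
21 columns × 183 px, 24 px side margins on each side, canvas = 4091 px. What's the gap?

10 px

Take off 48 px of margins, leaving 4043 px.
21·183 + 20g = 4043 → 20g = 200 → g = 10 px.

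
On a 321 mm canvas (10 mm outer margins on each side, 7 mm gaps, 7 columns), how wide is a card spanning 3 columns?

125 mm

Subtract both margins: 321 − 2·10 = 301 mm.
7c + 6·7 = 301 → 7c = 259 → c = 37 mm.
3 columns plus 2 gaps: 111 + 14 = 125 mm.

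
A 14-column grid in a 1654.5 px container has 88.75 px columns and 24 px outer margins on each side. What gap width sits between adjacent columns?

Inside the margins: 1654.5 − 48 = 1606.5 px.
14·88.75 + 13g = 1606.5 → 13g = 364 → g = 28 px.

28 px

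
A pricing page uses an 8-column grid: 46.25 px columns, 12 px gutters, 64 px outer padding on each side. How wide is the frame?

582 px

Total width: 2·64 + 8·46.25 + 7·12 = 582 px.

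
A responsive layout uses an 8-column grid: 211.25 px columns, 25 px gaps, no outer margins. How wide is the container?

Summing: 1690 + 175 = 1865 px.

1865 px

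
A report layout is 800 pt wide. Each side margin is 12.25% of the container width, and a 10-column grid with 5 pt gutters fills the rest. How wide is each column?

55.9 pt

Margins: 12.25% × 800 = 98 pt each, so content = 800 − 196 = 604 pt.
Subtracting 9 gutters of 5 leaves 559 for 10 columns, so c = 55.9 pt.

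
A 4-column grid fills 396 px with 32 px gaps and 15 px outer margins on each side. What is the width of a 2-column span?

167 px

Subtract both margins: 396 − 2·15 = 366 px.
4c + 3·32 = 366 → 4c = 270 → c = 67.5 px.
Span of 2: 2·67.5 + 1·32 = 135 + 32 = 167 px.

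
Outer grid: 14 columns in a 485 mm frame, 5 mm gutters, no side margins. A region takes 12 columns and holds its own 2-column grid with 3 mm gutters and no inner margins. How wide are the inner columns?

14c + 13·5 = 485 → 14c = 420 → c = 30 mm.
12 columns plus 11 gutters: 360 + 55 = 415 mm.
2 columns + 1 gutter: 2d + 1·3 = 415.
2d = 415 − 3 = 412, so d = 206 mm.

206 mm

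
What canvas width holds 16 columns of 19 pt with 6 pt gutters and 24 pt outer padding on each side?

Total width: 2·24 + 16·19 + 15·6 = 442 pt.

442 pt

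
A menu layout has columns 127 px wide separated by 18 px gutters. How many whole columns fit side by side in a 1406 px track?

9 columns: 9·127 + 8·18 = 1287 px ≤ 1406.
10 columns: 1432 px > 1406. So 9.

9 columns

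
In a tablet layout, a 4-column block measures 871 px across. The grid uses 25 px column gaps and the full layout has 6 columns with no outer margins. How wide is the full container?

1319 px

4 columns + 3 column gaps: 4c + 3·25 = 871.
4c = 871 − 75 = 796, so c = 199 px.
Total width: 6·199 + 5·25 = 1319 px.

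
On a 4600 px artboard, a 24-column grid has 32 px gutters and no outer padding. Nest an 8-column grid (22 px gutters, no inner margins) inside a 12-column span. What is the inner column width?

4600 − 23·32 = 3864; ÷24 gives c = 161 px.
12-column span = 12·161 + 11·32 = 2284 px.
Subtracting 7 gutters of 22 leaves 2130 for 8 columns, so d = 266.25 px.

266.25 px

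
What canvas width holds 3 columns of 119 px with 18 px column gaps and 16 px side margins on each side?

425 px

Adding margins, columns and gutters: 32 + 357 + 36 = 425 px.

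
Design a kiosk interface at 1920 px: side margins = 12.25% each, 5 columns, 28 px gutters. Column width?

267.52 px

Margins: 12.25% × 1920 = 235.2 px each, so content = 1920 − 470.4 = 1449.6 px.
Subtracting 4 gutters of 28 leaves 1337.6 for 5 columns, so c = 267.52 px.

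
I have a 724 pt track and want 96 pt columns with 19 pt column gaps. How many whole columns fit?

6 columns: 6·96 + 5·19 = 671 pt ≤ 724.
7 columns: 786 pt > 724. So 6.

6 columns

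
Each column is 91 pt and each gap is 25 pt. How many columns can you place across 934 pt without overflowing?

8 columns: 8·91 + 7·25 = 903 pt ≤ 934.
9 columns: 1019 pt > 934. So 8.

8 columns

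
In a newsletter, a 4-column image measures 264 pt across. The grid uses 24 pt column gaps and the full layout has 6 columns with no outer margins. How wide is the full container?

Subtracting 3 column gaps of 24 leaves 192 for 4 columns, so c = 48 pt.
Total width: 6·48 + 5·24 = 408 pt.

408 pt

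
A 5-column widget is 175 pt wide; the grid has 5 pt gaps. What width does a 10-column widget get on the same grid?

5c + 4·5 = 175 → 5c = 155 → c = 31 pt.
10 columns plus 9 gaps: 310 + 45 = 355 pt.

355 pt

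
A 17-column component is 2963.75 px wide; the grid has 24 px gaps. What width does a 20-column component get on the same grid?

3491 px

17c + 16·24 = 2963.75 → 17c = 2579.75 → c = 151.75 px.
20 columns plus 19 gaps: 3035 + 456 = 3491 px.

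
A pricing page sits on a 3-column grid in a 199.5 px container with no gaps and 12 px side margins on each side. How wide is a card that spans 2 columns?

117 px

Content width = 199.5 − 2·12 = 175.5 px.
With no gaps, each column is 175.5/3 = 58.5 px.
2-column span = 2·58.5 = 117 px.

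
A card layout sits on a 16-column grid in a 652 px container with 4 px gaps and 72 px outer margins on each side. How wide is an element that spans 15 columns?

Content width = 652 − 2·72 = 508 px.
Subtracting 15 gaps of 4 leaves 448 for 16 columns, so c = 28 px.
15-column span = 15·28 + 14·4 = 476 px.

476 px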